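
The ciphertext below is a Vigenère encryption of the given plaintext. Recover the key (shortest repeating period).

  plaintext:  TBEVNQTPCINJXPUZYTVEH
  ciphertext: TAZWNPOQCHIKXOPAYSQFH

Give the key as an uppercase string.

  i= 0: T-T =  0 → A
  i= 1: A-B = 25 → Z
  i= 2: Z-E = 21 → V
  i= 3: W-V =  1 → B
  i= 4: N-N =  0 → A
  i= 5: P-Q = 25 → Z
  i= 6: O-T = 21 → V
  i= 7: Q-P =  1 → B
  i= 8: C-C =  0 → A
  i= 9: H-I = 25 → Z
  i=10: I-N = 21 → V
  i=11: K-J =  1 → B
  i=12: X-X =  0 → A
  i=13: O-P = 25 → Z
  i=14: P-U = 21 → V
  i=15: A-Z =  1 → B
  i=16: Y-Y =  0 → A
  i=17: S-T = 25 → Z
  i=18: Q-V = 21 → V
  i=19: F-E =  1 → B
  i=20: H-H =  0 → A
  shifts repeat with period 4: AZVB

AZVB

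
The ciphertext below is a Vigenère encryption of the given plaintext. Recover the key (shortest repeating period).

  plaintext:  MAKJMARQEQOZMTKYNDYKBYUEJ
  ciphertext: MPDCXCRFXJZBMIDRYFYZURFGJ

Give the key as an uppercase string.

  i= 0: M-M =  0 → A
  i= 1: P-A = 15 → P
  i= 2: D-K = 19 → T
  i= 3: C-J = 19 → T
  i= 4: X-M = 11 → L
  i= 5: C-A =  2 → C
  i= 6: R-R =  0 → A
  i= 7: F-Q = 15 → P
  i= 8: X-E = 19 → T
  i= 9: J-Q = 19 → T
  i=10: Z-O = 11 → L
  i=11: B-Z =  2 → C
  i=12: M-M =  0 → A
  i=13: I-T = 15 → P
  i=14: D-K = 19 → T
  i=15: R-Y = 19 → T
  i=16: Y-N = 11 → L
  i=17: F-D =  2 → C
  i=18: Y-Y =  0 → A
  i=19: Z-K = 15 → P
  i=20: U-B = 19 → T
  i=21: R-Y = 19 → T
  i=22: F-U = 11 → L
  i=23: G-E =  2 → C
  i=24: J-J =  0 → A
  shifts repeat with period 6: APTTLC

APTTLC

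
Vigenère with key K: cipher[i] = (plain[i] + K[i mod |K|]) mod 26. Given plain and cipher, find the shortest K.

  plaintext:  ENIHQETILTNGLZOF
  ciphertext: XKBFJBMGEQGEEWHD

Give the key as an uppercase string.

TXTY

  i= 0: X-E = 19 → T
  i= 1: K-N = 23 → X
  i= 2: B-I = 19 → T
  i= 3: F-H = 24 → Y
  i= 4: J-Q = 19 → T
  i= 5: B-E = 23 → X
  i= 6: M-T = 19 → T
  i= 7: G-I = 24 → Y
  i= 8: E-L = 19 → T
  i= 9: Q-T = 23 → X
  i=10: G-N = 19 → T
  i=11: E-G = 24 → Y
  i=12: E-L = 19 → T
  i=13: W-Z = 23 → X
  i=14: H-O = 19 → T
  i=15: D-F = 24 → Y
  shifts repeat with period 4: TXTY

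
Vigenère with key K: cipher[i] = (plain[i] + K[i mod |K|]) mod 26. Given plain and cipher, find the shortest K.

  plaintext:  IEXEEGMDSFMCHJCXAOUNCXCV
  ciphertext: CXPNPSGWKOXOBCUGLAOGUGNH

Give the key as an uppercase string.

UTSJLM

  i= 0: C-I = 20 → U
  i= 1: X-E = 19 → T
  i= 2: P-X = 18 → S
  i= 3: N-E =  9 → J
  i= 4: P-E = 11 → L
  i= 5: S-G = 12 → M
  i= 6: G-M = 20 → U
  i= 7: W-D = 19 → T
  i= 8: K-S = 18 → S
  i= 9: O-F =  9 → J
  i=10: X-M = 11 → L
  i=11: O-C = 12 → M
  i=12: B-H = 20 → U
  i=13: C-J = 19 → T
  i=14: U-C = 18 → S
  i=15: G-X =  9 → J
  i=16: L-A = 11 → L
  i=17: A-O = 12 → M
  i=18: O-U = 20 → U
  i=19: G-N = 19 → T
  i=20: U-C = 18 → S
  i=21: G-X =  9 → J
  i=22: N-C = 11 → L
  i=23: H-V = 12 → M
  shifts repeat with period 6: UTSJLM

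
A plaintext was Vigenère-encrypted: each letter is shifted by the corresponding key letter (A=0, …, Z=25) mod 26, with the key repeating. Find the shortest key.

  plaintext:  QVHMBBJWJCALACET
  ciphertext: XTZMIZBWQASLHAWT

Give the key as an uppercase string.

  i= 0: X-Q =  7 → H
  i= 1: T-V = 24 → Y
  i= 2: Z-H = 18 → S
  i= 3: M-M =  0 → A
  i= 4: I-B =  7 → H
  i= 5: Z-B = 24 → Y
  i= 6: B-J = 18 → S
  i= 7: W-W =  0 → A
  i= 8: Q-J =  7 → H
  i= 9: A-C = 24 → Y
  i=10: S-A = 18 → S
  i=11: L-L =  0 → A
  i=12: H-A =  7 → H
  i=13: A-C = 24 → Y
  i=14: W-E = 18 → S
  i=15: T-T =  0 → A
  shifts repeat with period 4: HYSA

HYSA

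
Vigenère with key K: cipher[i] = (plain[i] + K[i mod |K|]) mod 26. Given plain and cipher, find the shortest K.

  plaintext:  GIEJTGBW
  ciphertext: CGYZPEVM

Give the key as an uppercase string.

  i= 0: C-G = 22 → W
  i= 1: G-I = 24 → Y
  i= 2: Y-E = 20 → U
  i= 3: Z-J = 16 → Q
  i= 4: P-T = 22 → W
  i= 5: E-G = 24 → Y
  i= 6: V-B = 20 → U
  i= 7: M-W = 16 → Q
  shifts repeat with period 4: WYUQ

WYUQ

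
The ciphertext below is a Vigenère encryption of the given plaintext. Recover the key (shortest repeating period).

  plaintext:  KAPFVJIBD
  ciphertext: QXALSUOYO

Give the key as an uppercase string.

  i= 0: Q-K =  6 → G
  i= 1: X-A = 23 → X
  i= 2: A-P = 11 → L
  i= 3: L-F =  6 → G
  i= 4: S-V = 23 → X
  i= 5: U-J = 11 → L
  i= 6: O-I =  6 → G
  i= 7: Y-B = 23 → X
  i= 8: O-D = 11 → L
  shifts repeat with period 3: GXL

GXL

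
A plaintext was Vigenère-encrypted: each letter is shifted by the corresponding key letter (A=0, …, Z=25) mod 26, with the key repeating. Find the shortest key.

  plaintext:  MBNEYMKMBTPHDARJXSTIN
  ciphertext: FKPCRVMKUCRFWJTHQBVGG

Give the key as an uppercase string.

TJCY

  i= 0: F-M = 19 → T
  i= 1: K-B =  9 → J
  i= 2: P-N =  2 → C
  i= 3: C-E = 24 → Y
  i= 4: R-Y = 19 → T
  i= 5: V-M =  9 → J
  i= 6: M-K =  2 → C
  i= 7: K-M = 24 → Y
  i= 8: U-B = 19 → T
  i= 9: C-T =  9 → J
  i=10: R-P =  2 → C
  i=11: F-H = 24 → Y
  i=12: W-D = 19 → T
  i=13: J-A =  9 → J
  i=14: T-R =  2 → C
  i=15: H-J = 24 → Y
  i=16: Q-X = 19 → T
  i=17: B-S =  9 → J
  i=18: V-T =  2 → C
  i=19: G-I = 24 → Y
  i=20: G-N = 19 → T
  shifts repeat with period 4: TJCY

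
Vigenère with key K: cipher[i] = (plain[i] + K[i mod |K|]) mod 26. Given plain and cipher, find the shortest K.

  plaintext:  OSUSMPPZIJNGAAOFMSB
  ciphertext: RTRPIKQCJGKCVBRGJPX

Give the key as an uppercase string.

  i= 0: R-O =  3 → D
  i= 1: T-S =  1 → B
  i= 2: R-U = 23 → X
  i= 3: P-S = 23 → X
  i= 4: I-M = 22 → W
  i= 5: K-P = 21 → V
  i= 6: Q-P =  1 → B
  i= 7: C-Z =  3 → D
  i= 8: J-I =  1 → B
  i= 9: G-J = 23 → X
  i=10: K-N = 23 → X
  i=11: C-G = 22 → W
  i=12: V-A = 21 → V
  i=13: B-A =  1 → B
  i=14: R-O =  3 → D
  i=15: G-F =  1 → B
  i=16: J-M = 23 → X
  i=17: P-S = 23 → X
  i=18: X-B = 22 → W
  shifts repeat with period 7: DBXXWVB

DBXXWVB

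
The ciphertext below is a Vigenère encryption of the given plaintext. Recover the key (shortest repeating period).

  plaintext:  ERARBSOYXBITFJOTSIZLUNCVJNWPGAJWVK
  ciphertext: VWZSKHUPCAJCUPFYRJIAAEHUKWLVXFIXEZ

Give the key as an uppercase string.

  i= 0: V-E = 17 → R
  i= 1: W-R =  5 → F
  i= 2: Z-A = 25 → Z
  i= 3: S-R =  1 → B
  i= 4: K-B =  9 → J
  i= 5: H-S = 15 → P
  i= 6: U-O =  6 → G
  i= 7: P-Y = 17 → R
  i= 8: C-X =  5 → F
  i= 9: A-B = 25 → Z
  i=10: J-I =  1 → B
  i=11: C-T =  9 → J
  i=12: U-F = 15 → P
  i=13: P-J =  6 → G
  i=14: F-O = 17 → R
  i=15: Y-T =  5 → F
  i=16: R-S = 25 → Z
  i=17: J-I =  1 → B
  i=18: I-Z =  9 → J
  i=19: A-L = 15 → P
  i=20: A-U =  6 → G
  i=21: E-N = 17 → R
  i=22: H-C =  5 → F
  i=23: U-V = 25 → Z
  i=24: K-J =  1 → B
  i=25: W-N =  9 → J
  i=26: L-W = 15 → P
  i=27: V-P =  6 → G
  i=28: X-G = 17 → R
  i=29: F-A =  5 → F
  i=30: I-J = 25 → Z
  i=31: X-W =  1 → B
  i=32: E-V =  9 → J
  i=33: Z-K = 15 → P
  shifts repeat with period 7: RFZBJPG

RFZBJPG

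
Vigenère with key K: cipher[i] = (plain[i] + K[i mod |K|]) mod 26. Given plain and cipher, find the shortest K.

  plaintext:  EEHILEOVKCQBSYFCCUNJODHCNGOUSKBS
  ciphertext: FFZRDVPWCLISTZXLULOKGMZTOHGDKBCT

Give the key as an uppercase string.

  i= 0: F-E =  1 → B
  i= 1: F-E =  1 → B
  i= 2: Z-H = 18 → S
  i= 3: R-I =  9 → J
  i= 4: D-L = 18 → S
  i= 5: V-E = 17 → R
  i= 6: P-O =  1 → B
  i= 7: W-V =  1 → B
  i= 8: C-K = 18 → S
  i= 9: L-C =  9 → J
  i=10: I-Q = 18 → S
  i=11: S-B = 17 → R
  i=12: T-S =  1 → B
  i=13: Z-Y =  1 → B
  i=14: X-F = 18 → S
  i=15: L-C =  9 → J
  i=16: U-C = 18 → S
  i=17: L-U = 17 → R
  i=18: O-N =  1 → B
  i=19: K-J =  1 → B
  i=20: G-O = 18 → S
  i=21: M-D =  9 → J
  i=22: Z-H = 18 → S
  i=23: T-C = 17 → R
  i=24: O-N =  1 → B
  i=25: H-G =  1 → B
  i=26: G-O = 18 → S
  i=27: D-U =  9 → J
  i=28: K-S = 18 → S
  i=29: B-K = 17 → R
  i=30: C-B =  1 → B
  i=31: T-S =  1 → B
  shifts repeat with period 6: BBSJSR

BBSJSR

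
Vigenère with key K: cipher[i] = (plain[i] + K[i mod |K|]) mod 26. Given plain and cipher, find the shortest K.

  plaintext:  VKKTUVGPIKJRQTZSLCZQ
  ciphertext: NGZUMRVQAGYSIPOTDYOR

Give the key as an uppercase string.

  i= 0: N-V = 18 → S
  i= 1: G-K = 22 → W
  i= 2: Z-K = 15 → P
  i= 3: U-T =  1 → B
  i= 4: M-U = 18 → S
  i= 5: R-V = 22 → W
  i= 6: V-G = 15 → P
  i= 7: Q-P =  1 → B
  i= 8: A-I = 18 → S
  i= 9: G-K = 22 → W
  i=10: Y-J = 15 → P
  i=11: S-R =  1 → B
  i=12: I-Q = 18 → S
  i=13: P-T = 22 → W
  i=14: O-Z = 15 → P
  i=15: T-S =  1 → B
  i=16: D-L = 18 → S
  i=17: Y-C = 22 → W
  i=18: O-Z = 15 → P
  i=19: R-Q =  1 → B
  shifts repeat with period 4: SWPB

SWPB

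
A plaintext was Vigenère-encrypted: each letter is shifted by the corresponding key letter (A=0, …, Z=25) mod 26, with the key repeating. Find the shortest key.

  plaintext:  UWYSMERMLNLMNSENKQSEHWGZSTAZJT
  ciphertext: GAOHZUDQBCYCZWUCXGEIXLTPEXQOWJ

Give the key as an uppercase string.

  i= 0: G-U = 12 → M
  i= 1: A-W =  4 → E
  i= 2: O-Y = 16 → Q
  i= 3: H-S = 15 → P
  i= 4: Z-M = 13 → N
  i= 5: U-E = 16 → Q
  i= 6: D-R = 12 → M
  i= 7: Q-M =  4 → E
  i= 8: B-L = 16 → Q
  i= 9: C-N = 15 → P
  i=10: Y-L = 13 → N
  i=11: C-M = 16 → Q
  i=12: Z-N = 12 → M
  i=13: W-S =  4 → E
  i=14: U-E = 16 → Q
  i=15: C-N = 15 → P
  i=16: X-K = 13 → N
  i=17: G-Q = 16 → Q
  i=18: E-S = 12 → M
  i=19: I-E =  4 → E
  i=20: X-H = 16 → Q
  i=21: L-W = 15 → P
  i=22: T-G = 13 → N
  i=23: P-Z = 16 → Q
  i=24: E-S = 12 → M
  i=25: X-T =  4 → E
  i=26: Q-A = 16 → Q
  i=27: O-Z = 15 → P
  i=28: W-J = 13 → N
  i=29: J-T = 16 → Q
  shifts repeat with period 6: MEQPNQ

MEQPNQ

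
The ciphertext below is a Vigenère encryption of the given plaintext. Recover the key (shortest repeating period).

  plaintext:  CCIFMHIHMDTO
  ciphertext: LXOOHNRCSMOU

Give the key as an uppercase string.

JVG

  i= 0: L-C =  9 → J
  i= 1: X-C = 21 → V
  i= 2: O-I =  6 → G
  i= 3: O-F =  9 → J
  i= 4: H-M = 21 → V
  i= 5: N-H =  6 → G
  i= 6: R-I =  9 → J
  i= 7: C-H = 21 → V
  i= 8: S-M =  6 → G
  i= 9: M-D =  9 → J
  i=10: O-T = 21 → V
  i=11: U-O =  6 → G
  shifts repeat with period 3: JVG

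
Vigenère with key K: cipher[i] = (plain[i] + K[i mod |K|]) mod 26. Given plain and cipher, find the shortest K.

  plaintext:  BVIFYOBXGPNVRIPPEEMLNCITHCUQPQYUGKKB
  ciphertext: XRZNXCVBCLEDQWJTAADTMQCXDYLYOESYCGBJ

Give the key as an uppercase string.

  i= 0: X-B = 22 → W
  i= 1: R-V = 22 → W
  i= 2: Z-I = 17 → R
  i= 3: N-F =  8 → I
  i= 4: X-Y = 25 → Z
  i= 5: C-O = 14 → O
  i= 6: V-B = 20 → U
  i= 7: B-X =  4 → E
  i= 8: C-G = 22 → W
  i= 9: L-P = 22 → W
  i=10: E-N = 17 → R
  i=11: D-V =  8 → I
  i=12: Q-R = 25 → Z
  i=13: W-I = 14 → O
  i=14: J-P = 20 → U
  i=15: T-P =  4 → E
  i=16: A-E = 22 → W
  i=17: A-E = 22 → W
  i=18: D-M = 17 → R
  i=19: T-L =  8 → I
  i=20: M-N = 25 → Z
  i=21: Q-C = 14 → O
  i=22: C-I = 20 → U
  i=23: X-T =  4 → E
  i=24: D-H = 22 → W
  i=25: Y-C = 22 → W
  i=26: L-U = 17 → R
  i=27: Y-Q =  8 → I
  i=28: O-P = 25 → Z
  i=29: E-Q = 14 → O
  i=30: S-Y = 20 → U
  i=31: Y-U =  4 → E
  i=32: C-G = 22 → W
  i=33: G-K = 22 → W
  i=34: B-K = 17 → R
  i=35: J-B =  8 → I
  shifts repeat with period 8: WWRIZOUE

WWRIZOUE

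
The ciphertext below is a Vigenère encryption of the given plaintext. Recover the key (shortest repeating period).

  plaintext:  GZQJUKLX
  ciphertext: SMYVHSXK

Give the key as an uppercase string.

  i= 0: S-G = 12 → M
  i= 1: M-Z = 13 → N
  i= 2: Y-Q =  8 → I
  i= 3: V-J = 12 → M
  i= 4: H-U = 13 → N
  i= 5: S-K =  8 → I
  i= 6: X-L = 12 → M
  i= 7: K-X = 13 → N
  shifts repeat with period 3: MNI

MNI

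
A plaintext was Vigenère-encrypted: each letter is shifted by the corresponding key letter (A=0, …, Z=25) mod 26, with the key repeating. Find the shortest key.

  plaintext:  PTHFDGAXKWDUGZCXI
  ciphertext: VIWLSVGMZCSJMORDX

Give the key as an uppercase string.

GPP

  i= 0: V-P =  6 → G
  i= 1: I-T = 15 → P
  i= 2: W-H = 15 → P
  i= 3: L-F =  6 → G
  i= 4: S-D = 15 → P
  i= 5: V-G = 15 → P
  i= 6: G-A =  6 → G
  i= 7: M-X = 15 → P
  i= 8: Z-K = 15 → P
  i= 9: C-W =  6 → G
  i=10: S-D = 15 → P
  i=11: J-U = 15 → P
  i=12: M-G =  6 → G
  i=13: O-Z = 15 → P
  i=14: R-C = 15 → P
  i=15: D-X =  6 → G
  i=16: X-I = 15 → P
  shifts repeat with period 3: GPP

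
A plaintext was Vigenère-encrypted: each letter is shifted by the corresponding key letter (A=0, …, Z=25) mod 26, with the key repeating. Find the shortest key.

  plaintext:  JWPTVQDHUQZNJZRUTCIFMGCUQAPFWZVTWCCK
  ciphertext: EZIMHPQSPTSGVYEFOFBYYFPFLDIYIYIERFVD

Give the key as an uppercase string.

VDTTMZNL

  i= 0: E-J = 21 → V
  i= 1: Z-W =  3 → D
  i= 2: I-P = 19 → T
  i= 3: M-T = 19 → T
  i= 4: H-V = 12 → M
  i= 5: P-Q = 25 → Z
  i= 6: Q-D = 13 → N
  i= 7: S-H = 11 → L
  i= 8: P-U = 21 → V
  i= 9: T-Q =  3 → D
  i=10: S-Z = 19 → T
  i=11: G-N = 19 → T
  i=12: V-J = 12 → M
  i=13: Y-Z = 25 → Z
  i=14: E-R = 13 → N
  i=15: F-U = 11 → L
  i=16: O-T = 21 → V
  i=17: F-C =  3 → D
  i=18: B-I = 19 → T
  i=19: Y-F = 19 → T
  i=20: Y-M = 12 → M
  i=21: F-G = 25 → Z
  i=22: P-C = 13 → N
  i=23: F-U = 11 → L
  i=24: L-Q = 21 → V
  i=25: D-A =  3 → D
  i=26: I-P = 19 → T
  i=27: Y-F = 19 → T
  i=28: I-W = 12 → M
  i=29: Y-Z = 25 → Z
  i=30: I-V = 13 → N
  i=31: E-T = 11 → L
  i=32: R-W = 21 → V
  i=33: F-C =  3 → D
  i=34: V-C = 19 → T
  i=35: D-K = 19 → T
  shifts repeat with period 8: VDTTMZNL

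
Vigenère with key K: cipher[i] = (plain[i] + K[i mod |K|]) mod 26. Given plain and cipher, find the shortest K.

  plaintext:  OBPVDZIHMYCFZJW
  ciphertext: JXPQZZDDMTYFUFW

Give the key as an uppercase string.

  i= 0: J-O = 21 → V
  i= 1: X-B = 22 → W
  i= 2: P-P =  0 → A
  i= 3: Q-V = 21 → V
  i= 4: Z-D = 22 → W
  i= 5: Z-Z =  0 → A
  i= 6: D-I = 21 → V
  i= 7: D-H = 22 → W
  i= 8: M-M =  0 → A
  i= 9: T-Y = 21 → V
  i=10: Y-C = 22 → W
  i=11: F-F =  0 → A
  i=12: U-Z = 21 → V
  i=13: F-J = 22 → W
  i=14: W-W =  0 → A
  shifts repeat with period 3: VWA

VWA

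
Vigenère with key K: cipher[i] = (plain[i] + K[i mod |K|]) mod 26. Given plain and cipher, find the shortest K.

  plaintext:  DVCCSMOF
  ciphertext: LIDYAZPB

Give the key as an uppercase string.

INBW

  i= 0: L-D =  8 → I
  i= 1: I-V = 13 → N
  i= 2: D-C =  1 → B
  i= 3: Y-C = 22 → W
  i= 4: A-S =  8 → I
  i= 5: Z-M = 13 → N
  i= 6: P-O =  1 → B
  i= 7: B-F = 22 → W
  shifts repeat with period 4: INBW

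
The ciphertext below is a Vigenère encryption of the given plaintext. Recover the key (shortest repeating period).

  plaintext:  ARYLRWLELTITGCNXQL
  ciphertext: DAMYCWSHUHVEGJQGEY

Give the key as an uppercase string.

DJONLAH

  i= 0: D-A =  3 → D
  i= 1: A-R =  9 → J
  i= 2: M-Y = 14 → O
  i= 3: Y-L = 13 → N
  i= 4: C-R = 11 → L
  i= 5: W-W =  0 → A
  i= 6: S-L =  7 → H
  i= 7: H-E =  3 → D
  i= 8: U-L =  9 → J
  i= 9: H-T = 14 → O
  i=10: V-I = 13 → N
  i=11: E-T = 11 → L
  i=12: G-G =  0 → A
  i=13: J-C =  7 → H
  i=14: Q-N =  3 → D
  i=15: G-X =  9 → J
  i=16: E-Q = 14 → O
  i=17: Y-L = 13 → N
  shifts repeat with period 7: DJONLAH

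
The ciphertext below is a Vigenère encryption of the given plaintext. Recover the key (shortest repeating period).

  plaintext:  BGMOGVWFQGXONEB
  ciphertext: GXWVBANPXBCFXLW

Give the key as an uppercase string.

FRKHV

  i= 0: G-B =  5 → F
  i= 1: X-G = 17 → R
  i= 2: W-M = 10 → K
  i= 3: V-O =  7 → H
  i= 4: B-G = 21 → V
  i= 5: A-V =  5 → F
  i= 6: N-W = 17 → R
  i= 7: P-F = 10 → K
  i= 8: X-Q =  7 → H
  i= 9: B-G = 21 → V
  i=10: C-X =  5 → F
  i=11: F-O = 17 → R
  i=12: X-N = 10 → K
  i=13: L-E =  7 → H
  i=14: W-B = 21 → V
  shifts repeat with period 5: FRKHV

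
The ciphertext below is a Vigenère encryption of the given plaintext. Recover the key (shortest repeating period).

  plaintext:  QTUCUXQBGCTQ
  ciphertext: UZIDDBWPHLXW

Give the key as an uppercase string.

  i= 0: U-Q =  4 → E
  i= 1: Z-T =  6 → G
  i= 2: I-U = 14 → O
  i= 3: D-C =  1 → B
  i= 4: D-U =  9 → J
  i= 5: B-X =  4 → E
  i= 6: W-Q =  6 → G
  i= 7: P-B = 14 → O
  i= 8: H-G =  1 → B
  i= 9: L-C =  9 → J
  i=10: X-T =  4 → E
  i=11: W-Q =  6 → G
  shifts repeat with period 5: EGOBJ

EGOBJ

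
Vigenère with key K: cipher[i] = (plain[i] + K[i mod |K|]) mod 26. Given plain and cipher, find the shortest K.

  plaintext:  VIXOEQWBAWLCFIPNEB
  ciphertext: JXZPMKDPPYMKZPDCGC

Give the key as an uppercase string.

  i= 0: J-V = 14 → O
  i= 1: X-I = 15 → P
  i= 2: Z-X =  2 → C
  i= 3: P-O =  1 → B
  i= 4: M-E =  8 → I
  i= 5: K-Q = 20 → U
  i= 6: D-W =  7 → H
  i= 7: P-B = 14 → O
  i= 8: P-A = 15 → P
  i= 9: Y-W =  2 → C
  i=10: M-L =  1 → B
  i=11: K-C =  8 → I
  i=12: Z-F = 20 → U
  i=13: P-I =  7 → H
  i=14: D-P = 14 → O
  i=15: C-N = 15 → P
  i=16: G-E =  2 → C
  i=17: C-B =  1 → B
  shifts repeat with period 7: OPCBIUH

OPCBIUH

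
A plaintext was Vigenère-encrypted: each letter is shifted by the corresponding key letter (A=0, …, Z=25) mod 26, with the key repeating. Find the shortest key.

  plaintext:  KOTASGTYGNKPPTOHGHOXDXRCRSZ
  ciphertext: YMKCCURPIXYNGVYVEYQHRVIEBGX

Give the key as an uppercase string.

OYRCK

  i= 0: Y-K = 14 → O
  i= 1: M-O = 24 → Y
  i= 2: K-T = 17 → R
  i= 3: C-A =  2 → C
  i= 4: C-S = 10 → K
  i= 5: U-G = 14 → O
  i= 6: R-T = 24 → Y
  i= 7: P-Y = 17 → R
  i= 8: I-G =  2 → C
  i= 9: X-N = 10 → K
  i=10: Y-K = 14 → O
  i=11: N-P = 24 → Y
  i=12: G-P = 17 → R
  i=13: V-T =  2 → C
  i=14: Y-O = 10 → K
  i=15: V-H = 14 → O
  i=16: E-G = 24 → Y
  i=17: Y-H = 17 → R
  i=18: Q-O =  2 → C
  i=19: H-X = 10 → K
  i=20: R-D = 14 → O
  i=21: V-X = 24 → Y
  i=22: I-R = 17 → R
  i=23: E-C =  2 → C
  i=24: B-R = 10 → K
  i=25: G-S = 14 → O
  i=26: X-Z = 24 → Y
  shifts repeat with period 5: OYRCK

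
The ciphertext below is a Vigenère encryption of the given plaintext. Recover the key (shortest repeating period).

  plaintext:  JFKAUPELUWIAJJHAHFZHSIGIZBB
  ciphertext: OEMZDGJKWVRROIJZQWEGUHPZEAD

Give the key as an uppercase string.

FZCZJR

  i= 0: O-J =  5 → F
  i= 1: E-F = 25 → Z
  i= 2: M-K =  2 → C
  i= 3: Z-A = 25 → Z
  i= 4: D-U =  9 → J
  i= 5: G-P = 17 → R
  i= 6: J-E =  5 → F
  i= 7: K-L = 25 → Z
  i= 8: W-U =  2 → C
  i= 9: V-W = 25 → Z
  i=10: R-I =  9 → J
  i=11: R-A = 17 → R
  i=12: O-J =  5 → F
  i=13: I-J = 25 → Z
  i=14: J-H =  2 → C
  i=15: Z-A = 25 → Z
  i=16: Q-H =  9 → J
  i=17: W-F = 17 → R
  i=18: E-Z =  5 → F
  i=19: G-H = 25 → Z
  i=20: U-S =  2 → C
  i=21: H-I = 25 → Z
  i=22: P-G =  9 → J
  i=23: Z-I = 17 → R
  i=24: E-Z =  5 → F
  i=25: A-B = 25 → Z
  i=26: D-B =  2 → C
  shifts repeat with period 6: FZCZJR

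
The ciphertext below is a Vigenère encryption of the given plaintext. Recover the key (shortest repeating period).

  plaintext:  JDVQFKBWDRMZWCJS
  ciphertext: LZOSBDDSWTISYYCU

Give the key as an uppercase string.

  i= 0: L-J =  2 → C
  i= 1: Z-D = 22 → W
  i= 2: O-V = 19 → T
  i= 3: S-Q =  2 → C
  i= 4: B-F = 22 → W
  i= 5: D-K = 19 → T
  i= 6: D-B =  2 → C
  i= 7: S-W = 22 → W
  i= 8: W-D = 19 → T
  i= 9: T-R =  2 → C
  i=10: I-M = 22 → W
  i=11: S-Z = 19 → T
  i=12: Y-W =  2 → C
  i=13: Y-C = 22 → W
  i=14: C-J = 19 → T
  i=15: U-S =  2 → C
  shifts repeat with period 3: CWT

CWT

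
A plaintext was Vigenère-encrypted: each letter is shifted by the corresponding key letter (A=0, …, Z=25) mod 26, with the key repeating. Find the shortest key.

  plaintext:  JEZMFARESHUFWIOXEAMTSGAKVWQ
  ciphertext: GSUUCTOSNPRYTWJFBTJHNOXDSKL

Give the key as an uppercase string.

  i= 0: G-J = 23 → X
  i= 1: S-E = 14 → O
  i= 2: U-Z = 21 → V
  i= 3: U-M =  8 → I
  i= 4: C-F = 23 → X
  i= 5: T-A = 19 → T
  i= 6: O-R = 23 → X
  i= 7: S-E = 14 → O
  i= 8: N-S = 21 → V
  i= 9: P-H =  8 → I
  i=10: R-U = 23 → X
  i=11: Y-F = 19 → T
  i=12: T-W = 23 → X
  i=13: W-I = 14 → O
  i=14: J-O = 21 → V
  i=15: F-X =  8 → I
  i=16: B-E = 23 → X
  i=17: T-A = 19 → T
  i=18: J-M = 23 → X
  i=19: H-T = 14 → O
  i=20: N-S = 21 → V
  i=21: O-G =  8 → I
  i=22: X-A = 23 → X
  i=23: D-K = 19 → T
  i=24: S-V = 23 → X
  i=25: K-W = 14 → O
  i=26: L-Q = 21 → V
  shifts repeat with period 6: XOVIXT

XOVIXT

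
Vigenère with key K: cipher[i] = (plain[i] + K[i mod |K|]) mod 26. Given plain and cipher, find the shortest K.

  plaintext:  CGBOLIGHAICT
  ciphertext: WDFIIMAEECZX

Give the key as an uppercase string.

  i= 0: W-C = 20 → U
  i= 1: D-G = 23 → X
  i= 2: F-B =  4 → E
  i= 3: I-O = 20 → U
  i= 4: I-L = 23 → X
  i= 5: M-I =  4 → E
  i= 6: A-G = 20 → U
  i= 7: E-H = 23 → X
  i= 8: E-A =  4 → E
  i= 9: C-I = 20 → U
  i=10: Z-C = 23 → X
  i=11: X-T =  4 → E
  shifts repeat with period 3: UXE

UXE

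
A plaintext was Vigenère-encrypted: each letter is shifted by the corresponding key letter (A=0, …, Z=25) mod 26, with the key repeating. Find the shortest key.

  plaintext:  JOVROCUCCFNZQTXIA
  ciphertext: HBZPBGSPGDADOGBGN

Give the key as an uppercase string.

  i= 0: H-J = 24 → Y
  i= 1: B-O = 13 → N
  i= 2: Z-V =  4 → E
  i= 3: P-R = 24 → Y
  i= 4: B-O = 13 → N
  i= 5: G-C =  4 → E
  i= 6: S-U = 24 → Y
  i= 7: P-C = 13 → N
  i= 8: G-C =  4 → E
  i= 9: D-F = 24 → Y
  i=10: A-N = 13 → N
  i=11: D-Z =  4 → E
  i=12: O-Q = 24 → Y
  i=13: G-T = 13 → N
  i=14: B-X =  4 → E
  i=15: G-I = 24 → Y
  i=16: N-A = 13 → N
  shifts repeat with period 3: YNE

YNE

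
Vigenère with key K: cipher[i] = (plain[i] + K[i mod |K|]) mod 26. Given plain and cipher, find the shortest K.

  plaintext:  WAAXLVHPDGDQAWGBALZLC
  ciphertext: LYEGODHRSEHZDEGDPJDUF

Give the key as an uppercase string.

PYEJDIAC

  i= 0: L-W = 15 → P
  i= 1: Y-A = 24 → Y
  i= 2: E-A =  4 → E
  i= 3: G-X =  9 → J
  i= 4: O-L =  3 → D
  i= 5: D-V =  8 → I
  i= 6: H-H =  0 → A
  i= 7: R-P =  2 → C
  i= 8: S-D = 15 → P
  i= 9: E-G = 24 → Y
  i=10: H-D =  4 → E
  i=11: Z-Q =  9 → J
  i=12: D-A =  3 → D
  i=13: E-W =  8 → I
  i=14: G-G =  0 → A
  i=15: D-B =  2 → C
  i=16: P-A = 15 → P
  i=17: J-L = 24 → Y
  i=18: D-Z =  4 → E
  i=19: U-L =  9 → J
  i=20: F-C =  3 → D
  shifts repeat with period 8: PYEJDIAC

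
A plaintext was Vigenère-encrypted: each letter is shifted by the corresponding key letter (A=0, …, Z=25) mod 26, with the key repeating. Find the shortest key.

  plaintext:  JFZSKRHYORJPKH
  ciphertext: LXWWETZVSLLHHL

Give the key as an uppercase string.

CSXEU

  i= 0: L-J =  2 → C
  i= 1: X-F = 18 → S
  i= 2: W-Z = 23 → X
  i= 3: W-S =  4 → E
  i= 4: E-K = 20 → U
  i= 5: T-R =  2 → C
  i= 6: Z-H = 18 → S
  i= 7: V-Y = 23 → X
  i= 8: S-O =  4 → E
  i= 9: L-R = 20 → U
  i=10: L-J =  2 → C
  i=11: H-P = 18 → S
  i=12: H-K = 23 → X
  i=13: L-H =  4 → E
  shifts repeat with period 5: CSXEU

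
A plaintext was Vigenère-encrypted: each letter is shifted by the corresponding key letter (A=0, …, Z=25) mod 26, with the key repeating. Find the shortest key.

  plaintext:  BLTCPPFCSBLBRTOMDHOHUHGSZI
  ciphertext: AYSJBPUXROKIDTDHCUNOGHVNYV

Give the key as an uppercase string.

ZNZHMAPV

  i= 0: A-B = 25 → Z
  i= 1: Y-L = 13 → N
  i= 2: S-T = 25 → Z
  i= 3: J-C =  7 → H
  i= 4: B-P = 12 → M
  i= 5: P-P =  0 → A
  i= 6: U-F = 15 → P
  i= 7: X-C = 21 → V
  i= 8: R-S = 25 → Z
  i= 9: O-B = 13 → N
  i=10: K-L = 25 → Z
  i=11: I-B =  7 → H
  i=12: D-R = 12 → M
  i=13: T-T =  0 → A
  i=14: D-O = 15 → P
  i=15: H-M = 21 → V
  i=16: C-D = 25 → Z
  i=17: U-H = 13 → N
  i=18: N-O = 25 → Z
  i=19: O-H =  7 → H
  i=20: G-U = 12 → M
  i=21: H-H =  0 → A
  i=22: V-G = 15 → P
  i=23: N-S = 21 → V
  i=24: Y-Z = 25 → Z
  i=25: V-I = 13 → N
  shifts repeat with period 8: ZNZHMAPV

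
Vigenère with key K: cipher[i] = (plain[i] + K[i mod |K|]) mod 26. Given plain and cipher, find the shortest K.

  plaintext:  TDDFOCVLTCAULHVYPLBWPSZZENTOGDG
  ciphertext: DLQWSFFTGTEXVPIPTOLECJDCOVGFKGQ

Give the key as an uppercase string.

KINRED

  i= 0: D-T = 10 → K
  i= 1: L-D =  8 → I
  i= 2: Q-D = 13 → N
  i= 3: W-F = 17 → R
  i= 4: S-O =  4 → E
  i= 5: F-C =  3 → D
  i= 6: F-V = 10 → K
  i= 7: T-L =  8 → I
  i= 8: G-T = 13 → N
  i= 9: T-C = 17 → R
  i=10: E-A =  4 → E
  i=11: X-U =  3 → D
  i=12: V-L = 10 → K
  i=13: P-H =  8 → I
  i=14: I-V = 13 → N
  i=15: P-Y = 17 → R
  i=16: T-P =  4 → E
  i=17: O-L =  3 → D
  i=18: L-B = 10 → K
  i=19: E-W =  8 → I
  i=20: C-P = 13 → N
  i=21: J-S = 17 → R
  i=22: D-Z =  4 → E
  i=23: C-Z =  3 → D
  i=24: O-E = 10 → K
  i=25: V-N =  8 → I
  i=26: G-T = 13 → N
  i=27: F-O = 17 → R
  i=28: K-G =  4 → E
  i=29: G-D =  3 → D
  i=30: Q-G = 10 → K
  shifts repeat with period 6: KINRED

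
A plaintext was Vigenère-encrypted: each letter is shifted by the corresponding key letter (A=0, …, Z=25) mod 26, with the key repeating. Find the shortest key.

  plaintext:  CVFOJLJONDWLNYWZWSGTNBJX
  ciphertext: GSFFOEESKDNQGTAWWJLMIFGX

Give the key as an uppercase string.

  i= 0: G-C =  4 → E
  i= 1: S-V = 23 → X
  i= 2: F-F =  0 → A
  i= 3: F-O = 17 → R
  i= 4: O-J =  5 → F
  i= 5: E-L = 19 → T
  i= 6: E-J = 21 → V
  i= 7: S-O =  4 → E
  i= 8: K-N = 23 → X
  i= 9: D-D =  0 → A
  i=10: N-W = 17 → R
  i=11: Q-L =  5 → F
  i=12: G-N = 19 → T
  i=13: T-Y = 21 → V
  i=14: A-W =  4 → E
  i=15: W-Z = 23 → X
  i=16: W-W =  0 → A
  i=17: J-S = 17 → R
  i=18: L-G =  5 → F
  i=19: M-T = 19 → T
  i=20: I-N = 21 → V
  i=21: F-B =  4 → E
  i=22: G-J = 23 → X
  i=23: X-X =  0 → A
  shifts repeat with period 7: EXARFTV

EXARFTV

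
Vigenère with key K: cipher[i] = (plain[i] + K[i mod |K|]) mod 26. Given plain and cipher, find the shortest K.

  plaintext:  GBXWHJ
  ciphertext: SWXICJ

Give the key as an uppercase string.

  i= 0: S-G = 12 → M
  i= 1: W-B = 21 → V
  i= 2: X-X =  0 → A
  i= 3: I-W = 12 → M
  i= 4: C-H = 21 → V
  i= 5: J-J =  0 → A
  shifts repeat with period 3: MVA

MVA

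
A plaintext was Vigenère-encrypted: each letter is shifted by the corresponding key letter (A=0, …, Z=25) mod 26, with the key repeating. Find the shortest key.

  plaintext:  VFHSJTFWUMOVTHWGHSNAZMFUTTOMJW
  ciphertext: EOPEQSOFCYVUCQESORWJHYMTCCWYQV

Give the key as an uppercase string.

  i= 0: E-V =  9 → J
  i= 1: O-F =  9 → J
  i= 2: P-H =  8 → I
  i= 3: E-S = 12 → M
  i= 4: Q-J =  7 → H
  i= 5: S-T = 25 → Z
  i= 6: O-F =  9 → J
  i= 7: F-W =  9 → J
  i= 8: C-U =  8 → I
  i= 9: Y-M = 12 → M
  i=10: V-O =  7 → H
  i=11: U-V = 25 → Z
  i=12: C-T =  9 → J
  i=13: Q-H =  9 → J
  i=14: E-W =  8 → I
  i=15: S-G = 12 → M
  i=16: O-H =  7 → H
  i=17: R-S = 25 → Z
  i=18: W-N =  9 → J
  i=19: J-A =  9 → J
  i=20: H-Z =  8 → I
  i=21: Y-M = 12 → M
  i=22: M-F =  7 → H
  i=23: T-U = 25 → Z
  i=24: C-T =  9 → J
  i=25: C-T =  9 → J
  i=26: W-O =  8 → I
  i=27: Y-M = 12 → M
  i=28: Q-J =  7 → H
  i=29: V-W = 25 → Z
  shifts repeat with period 6: JJIMHZ

JJIMHZ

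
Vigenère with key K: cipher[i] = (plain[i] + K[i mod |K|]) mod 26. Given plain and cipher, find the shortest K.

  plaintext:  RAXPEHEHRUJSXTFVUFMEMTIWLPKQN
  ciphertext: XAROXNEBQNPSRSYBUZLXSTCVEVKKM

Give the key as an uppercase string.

  i= 0: X-R =  6 → G
  i= 1: A-A =  0 → A
  i= 2: R-X = 20 → U
  i= 3: O-P = 25 → Z
  i= 4: X-E = 19 → T
  i= 5: N-H =  6 → G
  i= 6: E-E =  0 → A
  i= 7: B-H = 20 → U
  i= 8: Q-R = 25 → Z
  i= 9: N-U = 19 → T
  i=10: P-J =  6 → G
  i=11: S-S =  0 → A
  i=12: R-X = 20 → U
  i=13: S-T = 25 → Z
  i=14: Y-F = 19 → T
  i=15: B-V =  6 → G
  i=16: U-U =  0 → A
  i=17: Z-F = 20 → U
  i=18: L-M = 25 → Z
  i=19: X-E = 19 → T
  i=20: S-M =  6 → G
  i=21: T-T =  0 → A
  i=22: C-I = 20 → U
  i=23: V-W = 25 → Z
  i=24: E-L = 19 → T
  i=25: V-P =  6 → G
  i=26: K-K =  0 → A
  i=27: K-Q = 20 → U
  i=28: M-N = 25 → Z
  shifts repeat with period 5: GAUZT

GAUZT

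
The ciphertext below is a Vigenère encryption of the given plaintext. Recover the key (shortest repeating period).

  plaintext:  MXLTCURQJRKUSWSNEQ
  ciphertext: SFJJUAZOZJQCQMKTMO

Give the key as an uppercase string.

  i= 0: S-M =  6 → G
  i= 1: F-X =  8 → I
  i= 2: J-L = 24 → Y
  i= 3: J-T = 16 → Q
  i= 4: U-C = 18 → S
  i= 5: A-U =  6 → G
  i= 6: Z-R =  8 → I
  i= 7: O-Q = 24 → Y
  i= 8: Z-J = 16 → Q
  i= 9: J-R = 18 → S
  i=10: Q-K =  6 → G
  i=11: C-U =  8 → I
  i=12: Q-S = 24 → Y
  i=13: M-W = 16 → Q
  i=14: K-S = 18 → S
  i=15: T-N =  6 → G
  i=16: M-E =  8 → I
  i=17: O-Q = 24 → Y
  shifts repeat with period 5: GIYQS

GIYQS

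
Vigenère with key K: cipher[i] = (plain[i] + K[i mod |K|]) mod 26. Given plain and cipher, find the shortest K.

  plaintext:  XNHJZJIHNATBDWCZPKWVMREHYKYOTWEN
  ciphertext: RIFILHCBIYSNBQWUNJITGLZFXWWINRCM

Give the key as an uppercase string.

UVYZMYU

  i= 0: R-X = 20 → U
  i= 1: I-N = 21 → V
  i= 2: F-H = 24 → Y
  i= 3: I-J = 25 → Z
  i= 4: L-Z = 12 → M
  i= 5: H-J = 24 → Y
  i= 6: C-I = 20 → U
  i= 7: B-H = 20 → U
  i= 8: I-N = 21 → V
  i= 9: Y-A = 24 → Y
  i=10: S-T = 25 → Z
  i=11: N-B = 12 → M
  i=12: B-D = 24 → Y
  i=13: Q-W = 20 → U
  i=14: W-C = 20 → U
  i=15: U-Z = 21 → V
  i=16: N-P = 24 → Y
  i=17: J-K = 25 → Z
  i=18: I-W = 12 → M
  i=19: T-V = 24 → Y
  i=20: G-M = 20 → U
  i=21: L-R = 20 → U
  i=22: Z-E = 21 → V
  i=23: F-H = 24 → Y
  i=24: X-Y = 25 → Z
  i=25: W-K = 12 → M
  i=26: W-Y = 24 → Y
  i=27: I-O = 20 → U
  i=28: N-T = 20 → U
  i=29: R-W = 21 → V
  i=30: C-E = 24 → Y
  i=31: M-N = 25 → Z
  shifts repeat with period 7: UVYZMYU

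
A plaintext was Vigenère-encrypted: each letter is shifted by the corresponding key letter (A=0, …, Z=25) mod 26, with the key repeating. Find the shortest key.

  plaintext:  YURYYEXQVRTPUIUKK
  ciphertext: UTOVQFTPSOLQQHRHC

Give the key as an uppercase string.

  i= 0: U-Y = 22 → W
  i= 1: T-U = 25 → Z
  i= 2: O-R = 23 → X
  i= 3: V-Y = 23 → X
  i= 4: Q-Y = 18 → S
  i= 5: F-E =  1 → B
  i= 6: T-X = 22 → W
  i= 7: P-Q = 25 → Z
  i= 8: S-V = 23 → X
  i= 9: O-R = 23 → X
  i=10: L-T = 18 → S
  i=11: Q-P =  1 → B
  i=12: Q-U = 22 → W
  i=13: H-I = 25 → Z
  i=14: R-U = 23 → X
  i=15: H-K = 23 → X
  i=16: C-K = 18 → S
  shifts repeat with period 6: WZXXSB

WZXXSB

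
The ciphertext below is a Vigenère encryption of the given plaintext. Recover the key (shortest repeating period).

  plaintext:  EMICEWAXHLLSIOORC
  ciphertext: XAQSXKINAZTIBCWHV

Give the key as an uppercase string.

  i= 0: X-E = 19 → T
  i= 1: A-M = 14 → O
  i= 2: Q-I =  8 → I
  i= 3: S-C = 16 → Q
  i= 4: X-E = 19 → T
  i= 5: K-W = 14 → O
  i= 6: I-A =  8 → I
  i= 7: N-X = 16 → Q
  i= 8: A-H = 19 → T
  i= 9: Z-L = 14 → O
  i=10: T-L =  8 → I
  i=11: I-S = 16 → Q
  i=12: B-I = 19 → T
  i=13: C-O = 14 → O
  i=14: W-O =  8 → I
  i=15: H-R = 16 → Q
  i=16: V-C = 19 → T
  shifts repeat with period 4: TOIQ

TOIQ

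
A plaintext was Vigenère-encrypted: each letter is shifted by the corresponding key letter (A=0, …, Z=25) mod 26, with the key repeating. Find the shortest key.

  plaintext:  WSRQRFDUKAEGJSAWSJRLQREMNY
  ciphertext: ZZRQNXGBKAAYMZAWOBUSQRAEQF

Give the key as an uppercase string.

DHAAWS

  i= 0: Z-W =  3 → D
  i= 1: Z-S =  7 → H
  i= 2: R-R =  0 → A
  i= 3: Q-Q =  0 → A
  i= 4: N-R = 22 → W
  i= 5: X-F = 18 → S
  i= 6: G-D =  3 → D
  i= 7: B-U =  7 → H
  i= 8: K-K =  0 → A
  i= 9: A-A =  0 → A
  i=10: A-E = 22 → W
  i=11: Y-G = 18 → S
  i=12: M-J =  3 → D
  i=13: Z-S =  7 → H
  i=14: A-A =  0 → A
  i=15: W-W =  0 → A
  i=16: O-S = 22 → W
  i=17: B-J = 18 → S
  i=18: U-R =  3 → D
  i=19: S-L =  7 → H
  i=20: Q-Q =  0 → A
  i=21: R-R =  0 → A
  i=22: A-E = 22 → W
  i=23: E-M = 18 → S
  i=24: Q-N =  3 → D
  i=25: F-Y =  7 → H
  shifts repeat with period 6: DHAAWS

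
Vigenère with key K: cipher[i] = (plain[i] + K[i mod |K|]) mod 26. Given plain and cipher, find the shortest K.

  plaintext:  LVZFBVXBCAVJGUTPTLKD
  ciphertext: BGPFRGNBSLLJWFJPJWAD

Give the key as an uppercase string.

QLQA

  i= 0: B-L = 16 → Q
  i= 1: G-V = 11 → L
  i= 2: P-Z = 16 → Q
  i= 3: F-F =  0 → A
  i= 4: R-B = 16 → Q
  i= 5: G-V = 11 → L
  i= 6: N-X = 16 → Q
  i= 7: B-B =  0 → A
  i= 8: S-C = 16 → Q
  i= 9: L-A = 11 → L
  i=10: L-V = 16 → Q
  i=11: J-J =  0 → A
  i=12: W-G = 16 → Q
  i=13: F-U = 11 → L
  i=14: J-T = 16 → Q
  i=15: P-P =  0 → A
  i=16: J-T = 16 → Q
  i=17: W-L = 11 → L
  i=18: A-K = 16 → Q
  i=19: D-D =  0 → A
  shifts repeat with period 4: QLQA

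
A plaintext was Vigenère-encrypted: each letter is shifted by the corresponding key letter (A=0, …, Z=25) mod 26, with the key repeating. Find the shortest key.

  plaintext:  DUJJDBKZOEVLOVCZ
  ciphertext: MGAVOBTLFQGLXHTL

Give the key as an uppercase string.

JMRMLA

  i= 0: M-D =  9 → J
  i= 1: G-U = 12 → M
  i= 2: A-J = 17 → R
  i= 3: V-J = 12 → M
  i= 4: O-D = 11 → L
  i= 5: B-B =  0 → A
  i= 6: T-K =  9 → J
  i= 7: L-Z = 12 → M
  i= 8: F-O = 17 → R
  i= 9: Q-E = 12 → M
  i=10: G-V = 11 → L
  i=11: L-L =  0 → A
  i=12: X-O =  9 → J
  i=13: H-V = 12 → M
  i=14: T-C = 17 → R
  i=15: L-Z = 12 → M
  shifts repeat with period 6: JMRMLA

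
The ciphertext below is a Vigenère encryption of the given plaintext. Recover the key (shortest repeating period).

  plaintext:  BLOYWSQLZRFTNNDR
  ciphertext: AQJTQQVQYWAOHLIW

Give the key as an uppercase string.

ZFVVUYFF

  i= 0: A-B = 25 → Z
  i= 1: Q-L =  5 → F
  i= 2: J-O = 21 → V
  i= 3: T-Y = 21 → V
  i= 4: Q-W = 20 → U
  i= 5: Q-S = 24 → Y
  i= 6: V-Q =  5 → F
  i= 7: Q-L =  5 → F
  i= 8: Y-Z = 25 → Z
  i= 9: W-R =  5 → F
  i=10: A-F = 21 → V
  i=11: O-T = 21 → V
  i=12: H-N = 20 → U
  i=13: L-N = 24 → Y
  i=14: I-D =  5 → F
  i=15: W-R =  5 → F
  shifts repeat with period 8: ZFVVUYFF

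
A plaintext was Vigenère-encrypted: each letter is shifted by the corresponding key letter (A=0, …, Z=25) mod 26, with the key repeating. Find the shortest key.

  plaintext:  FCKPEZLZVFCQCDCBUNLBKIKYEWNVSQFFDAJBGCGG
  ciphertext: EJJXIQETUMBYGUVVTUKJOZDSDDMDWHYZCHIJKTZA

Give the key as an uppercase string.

ZHZIERTU

  i= 0: E-F = 25 → Z
  i= 1: J-C =  7 → H
  i= 2: J-K = 25 → Z
  i= 3: X-P =  8 → I
  i= 4: I-E =  4 → E
  i= 5: Q-Z = 17 → R
  i= 6: E-L = 19 → T
  i= 7: T-Z = 20 → U
  i= 8: U-V = 25 → Z
  i= 9: M-F =  7 → H
  i=10: B-C = 25 → Z
  i=11: Y-Q =  8 → I
  i=12: G-C =  4 → E
  i=13: U-D = 17 → R
  i=14: V-C = 19 → T
  i=15: V-B = 20 → U
  i=16: T-U = 25 → Z
  i=17: U-N =  7 → H
  i=18: K-L = 25 → Z
  i=19: J-B =  8 → I
  i=20: O-K =  4 → E
  i=21: Z-I = 17 → R
  i=22: D-K = 19 → T
  i=23: S-Y = 20 → U
  i=24: D-E = 25 → Z
  i=25: D-W =  7 → H
  i=26: M-N = 25 → Z
  i=27: D-V =  8 → I
  i=28: W-S =  4 → E
  i=29: H-Q = 17 → R
  i=30: Y-F = 19 → T
  i=31: Z-F = 20 → U
  i=32: C-D = 25 → Z
  i=33: H-A =  7 → H
  i=34: I-J = 25 → Z
  i=35: J-B =  8 → I
  i=36: K-G =  4 → E
  i=37: T-C = 17 → R
  i=38: Z-G = 19 → T
  i=39: A-G = 20 → U
  shifts repeat with period 8: ZHZIERTU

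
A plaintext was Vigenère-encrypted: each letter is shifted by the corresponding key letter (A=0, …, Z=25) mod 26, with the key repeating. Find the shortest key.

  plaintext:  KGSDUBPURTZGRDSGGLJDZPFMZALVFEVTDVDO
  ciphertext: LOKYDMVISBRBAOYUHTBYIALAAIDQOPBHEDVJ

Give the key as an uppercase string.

BISVJLGO

  i= 0: L-K =  1 → B
  i= 1: O-G =  8 → I
  i= 2: K-S = 18 → S
  i= 3: Y-D = 21 → V
  i= 4: D-U =  9 → J
  i= 5: M-B = 11 → L
  i= 6: V-P =  6 → G
  i= 7: I-U = 14 → O
  i= 8: S-R =  1 → B
  i= 9: B-T =  8 → I
  i=10: R-Z = 18 → S
  i=11: B-G = 21 → V
  i=12: A-R =  9 → J
  i=13: O-D = 11 → L
  i=14: Y-S =  6 → G
  i=15: U-G = 14 → O
  i=16: H-G =  1 → B
  i=17: T-L =  8 → I
  i=18: B-J = 18 → S
  i=19: Y-D = 21 → V
  i=20: I-Z =  9 → J
  i=21: A-P = 11 → L
  i=22: L-F =  6 → G
  i=23: A-M = 14 → O
  i=24: A-Z =  1 → B
  i=25: I-A =  8 → I
  i=26: D-L = 18 → S
  i=27: Q-V = 21 → V
  i=28: O-F =  9 → J
  i=29: P-E = 11 → L
  i=30: B-V =  6 → G
  i=31: H-T = 14 → O
  i=32: E-D =  1 → B
  i=33: D-V =  8 → I
  i=34: V-D = 18 → S
  i=35: J-O = 21 → V
  shifts repeat with period 8: BISVJLGO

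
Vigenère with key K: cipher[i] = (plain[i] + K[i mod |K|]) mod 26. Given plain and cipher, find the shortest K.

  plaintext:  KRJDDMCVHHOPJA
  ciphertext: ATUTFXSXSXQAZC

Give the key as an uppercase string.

QCL

  i= 0: A-K = 16 → Q
  i= 1: T-R =  2 → C
  i= 2: U-J = 11 → L
  i= 3: T-D = 16 → Q
  i= 4: F-D =  2 → C
  i= 5: X-M = 11 → L
  i= 6: S-C = 16 → Q
  i= 7: X-V =  2 → C
  i= 8: S-H = 11 → L
  i= 9: X-H = 16 → Q
  i=10: Q-O =  2 → C
  i=11: A-P = 11 → L
  i=12: Z-J = 16 → Q
  i=13: C-A =  2 → C
  shifts repeat with period 3: QCL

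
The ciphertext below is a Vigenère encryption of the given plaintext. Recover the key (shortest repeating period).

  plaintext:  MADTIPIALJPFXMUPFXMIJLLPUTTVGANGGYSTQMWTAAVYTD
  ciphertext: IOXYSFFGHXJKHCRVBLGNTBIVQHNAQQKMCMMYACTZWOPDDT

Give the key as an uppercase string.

  i= 0: I-M = 22 → W
  i= 1: O-A = 14 → O
  i= 2: X-D = 20 → U
  i= 3: Y-T =  5 → F
  i= 4: S-I = 10 → K
  i= 5: F-P = 16 → Q
  i= 6: F-I = 23 → X
  i= 7: G-A =  6 → G
  i= 8: H-L = 22 → W
  i= 9: X-J = 14 → O
  i=10: J-P = 20 → U
  i=11: K-F =  5 → F
  i=12: H-X = 10 → K
  i=13: C-M = 16 → Q
  i=14: R-U = 23 → X
  i=15: V-P =  6 → G
  i=16: B-F = 22 → W
  i=17: L-X = 14 → O
  i=18: G-M = 20 → U
  i=19: N-I =  5 → F
  i=20: T-J = 10 → K
  i=21: B-L = 16 → Q
  i=22: I-L = 23 → X
  i=23: V-P =  6 → G
  i=24: Q-U = 22 → W
  i=25: H-T = 14 → O
  i=26: N-T = 20 → U
  i=27: A-V =  5 → F
  i=28: Q-G = 10 → K
  i=29: Q-A = 16 → Q
  i=30: K-N = 23 → X
  i=31: M-G =  6 → G
  i=32: C-G = 22 → W
  i=33: M-Y = 14 → O
  i=34: M-S = 20 → U
  i=35: Y-T =  5 → F
  i=36: A-Q = 10 → K
  i=37: C-M = 16 → Q
  i=38: T-W = 23 → X
  i=39: Z-T =  6 → G
  i=40: W-A = 22 → W
  i=41: O-A = 14 → O
  i=42: P-V = 20 → U
  i=43: D-Y =  5 → F
  i=44: D-T = 10 → K
  i=45: T-D = 16 → Q
  shifts repeat with period 8: WOUFKQXG

WOUFKQXG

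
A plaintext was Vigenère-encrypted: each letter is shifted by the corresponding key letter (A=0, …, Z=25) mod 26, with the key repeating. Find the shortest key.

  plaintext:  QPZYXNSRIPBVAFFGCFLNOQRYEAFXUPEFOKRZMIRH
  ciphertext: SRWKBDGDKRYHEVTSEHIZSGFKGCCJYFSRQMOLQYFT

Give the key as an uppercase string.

  i= 0: S-Q =  2 → C
  i= 1: R-P =  2 → C
  i= 2: W-Z = 23 → X
  i= 3: K-Y = 12 → M
  i= 4: B-X =  4 → E
  i= 5: D-N = 16 → Q
  i= 6: G-S = 14 → O
  i= 7: D-R = 12 → M
  i= 8: K-I =  2 → C
  i= 9: R-P =  2 → C
  i=10: Y-B = 23 → X
  i=11: H-V = 12 → M
  i=12: E-A =  4 → E
  i=13: V-F = 16 → Q
  i=14: T-F = 14 → O
  i=15: S-G = 12 → M
  i=16: E-C =  2 → C
  i=17: H-F =  2 → C
  i=18: I-L = 23 → X
  i=19: Z-N = 12 → M
  i=20: S-O =  4 → E
  i=21: G-Q = 16 → Q
  i=22: F-R = 14 → O
  i=23: K-Y = 12 → M
  i=24: G-E =  2 → C
  i=25: C-A =  2 → C
  i=26: C-F = 23 → X
  i=27: J-X = 12 → M
  i=28: Y-U =  4 → E
  i=29: F-P = 16 → Q
  i=30: S-E = 14 → O
  i=31: R-F = 12 → M
  i=32: Q-O =  2 → C
  i=33: M-K =  2 → C
  i=34: O-R = 23 → X
  i=35: L-Z = 12 → M
  i=36: Q-M =  4 → E
  i=37: Y-I = 16 → Q
  i=38: F-R = 14 → O
  i=39: T-H = 12 → M
  shifts repeat with period 8: CCXMEQOM

CCXMEQOM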